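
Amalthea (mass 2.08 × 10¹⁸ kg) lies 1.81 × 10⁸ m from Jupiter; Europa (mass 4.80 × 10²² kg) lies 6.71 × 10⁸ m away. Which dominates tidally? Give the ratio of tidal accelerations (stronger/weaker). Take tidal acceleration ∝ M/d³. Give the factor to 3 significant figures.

Tidal acceleration ∝ M/d³, so compare M/d³ for each.
Amalthea: (2.08 × 10¹⁸) / (1.81 × 10⁸)³ = 3.508 × 10⁻⁷
Europa: (4.80 × 10²²) / (6.71 × 10⁸)³ = 1.589 × 10⁻⁴
Ratio (larger/smaller) = 453

Europa, by a factor of ≈ 453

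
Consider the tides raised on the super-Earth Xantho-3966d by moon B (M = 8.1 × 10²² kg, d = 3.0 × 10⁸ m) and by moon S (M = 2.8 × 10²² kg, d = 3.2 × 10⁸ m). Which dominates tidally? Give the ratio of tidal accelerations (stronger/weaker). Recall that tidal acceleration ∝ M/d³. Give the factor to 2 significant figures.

Moon B, by a factor of ≈ 3.5

Tidal acceleration ∝ M/d³, so compare M/d³ for each.
Moon B: (8.1 × 10²²) / (3.0 × 10⁸)³ = 3.000 × 10⁻³
Moon S: (2.8 × 10²²) / (3.2 × 10⁸)³ = 8.545 × 10⁻⁴
Ratio (larger/smaller) = 3.5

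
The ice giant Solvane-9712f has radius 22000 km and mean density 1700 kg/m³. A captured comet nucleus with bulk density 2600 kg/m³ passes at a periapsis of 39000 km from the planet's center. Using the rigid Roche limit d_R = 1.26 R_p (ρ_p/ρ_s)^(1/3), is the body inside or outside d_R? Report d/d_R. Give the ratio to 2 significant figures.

d_R = 1.26 × (22000 km) × (1700/2600)^(1/3) = 24060 km
d/d_R = (39000) / (24060) = 1.6
Since d/d_R > 1, the body is outside the Roche limit.

outside; d/d_R ≈ 1.6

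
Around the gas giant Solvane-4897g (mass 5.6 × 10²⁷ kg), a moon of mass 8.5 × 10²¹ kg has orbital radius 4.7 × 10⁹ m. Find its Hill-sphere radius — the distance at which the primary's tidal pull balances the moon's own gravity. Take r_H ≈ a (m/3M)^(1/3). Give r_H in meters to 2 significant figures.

3.7 × 10⁷ m

r_H ≈ a (m/3M)^(1/3)
    = (4.7 × 10⁹) × (8.5 × 10²¹ / (3 × 5.6 × 10²⁷))^(1/3)
    = 3.7 × 10⁷ m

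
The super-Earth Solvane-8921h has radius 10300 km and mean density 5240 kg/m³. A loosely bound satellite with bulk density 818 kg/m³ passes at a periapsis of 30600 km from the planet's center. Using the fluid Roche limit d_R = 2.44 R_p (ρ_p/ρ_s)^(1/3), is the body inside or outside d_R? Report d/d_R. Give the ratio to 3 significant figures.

d_R = 2.44 × (10300 km) × (5240/818)^(1/3) = 46680 km
d/d_R = (30600) / (46680) = 0.656
Since d/d_R < 1, the body is inside the Roche limit.

inside; d/d_R ≈ 0.656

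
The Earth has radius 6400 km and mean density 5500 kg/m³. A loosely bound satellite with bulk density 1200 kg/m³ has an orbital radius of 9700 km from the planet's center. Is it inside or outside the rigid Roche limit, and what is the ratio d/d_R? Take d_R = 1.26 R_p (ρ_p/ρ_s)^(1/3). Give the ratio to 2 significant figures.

d_R = 1.26 × (6400 km) × (5500/1200)^(1/3) = 13400 km
d/d_R = (9700) / (13400) = 0.72
Since d/d_R < 1, the body is inside the Roche limit.

inside; d/d_R ≈ 0.72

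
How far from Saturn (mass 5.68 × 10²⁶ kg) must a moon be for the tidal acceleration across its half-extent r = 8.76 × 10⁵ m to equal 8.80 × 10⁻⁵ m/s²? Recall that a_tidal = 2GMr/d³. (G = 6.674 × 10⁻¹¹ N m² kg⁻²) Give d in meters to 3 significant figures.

9.10 × 10⁸ m

2GMr/d³ = a_tidal  ⇒  d = (2GMr / a_tidal)^(1/3)
d = (2 × 6.674×10⁻¹¹ × (5.68 × 10²⁶) × (8.76 × 10⁵) / (8.80 × 10⁻⁵))^(1/3)
  = 9.10 × 10⁸ m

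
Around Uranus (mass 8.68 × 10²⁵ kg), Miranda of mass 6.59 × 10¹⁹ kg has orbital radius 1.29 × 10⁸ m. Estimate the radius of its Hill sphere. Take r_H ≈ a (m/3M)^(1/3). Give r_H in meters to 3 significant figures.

8.16 × 10⁵ m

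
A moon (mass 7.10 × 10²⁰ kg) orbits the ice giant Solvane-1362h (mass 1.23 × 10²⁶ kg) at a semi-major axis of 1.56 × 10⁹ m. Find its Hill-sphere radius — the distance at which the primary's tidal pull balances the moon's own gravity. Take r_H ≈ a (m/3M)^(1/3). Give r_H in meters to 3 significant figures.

r_H ≈ a (m/3M)^(1/3)
    = (1.56 × 10⁹) × (7.10 × 10²⁰ / (3 × 1.23 × 10²⁶))^(1/3)
    = 1.94 × 10⁷ m

1.94 × 10⁷ m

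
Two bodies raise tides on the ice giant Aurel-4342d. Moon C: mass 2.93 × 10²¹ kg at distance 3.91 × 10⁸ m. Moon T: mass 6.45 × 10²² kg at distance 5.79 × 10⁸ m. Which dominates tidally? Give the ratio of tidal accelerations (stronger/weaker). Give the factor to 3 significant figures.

Moon T, by a factor of ≈ 6.78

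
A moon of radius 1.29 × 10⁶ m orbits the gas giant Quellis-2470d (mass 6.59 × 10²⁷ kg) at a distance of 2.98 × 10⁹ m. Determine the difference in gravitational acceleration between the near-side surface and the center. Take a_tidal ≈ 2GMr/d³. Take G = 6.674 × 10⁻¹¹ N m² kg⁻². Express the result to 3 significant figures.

4.29 × 10⁻⁵ m/s²

Δg = 2GMr/d³
   = 2 × (6.674 × 10⁻¹¹) × (6.59 × 10²⁷) × (1.29 × 10⁶) / (2.98 × 10⁹)³
   = 4.29 × 10⁻⁵ m/s²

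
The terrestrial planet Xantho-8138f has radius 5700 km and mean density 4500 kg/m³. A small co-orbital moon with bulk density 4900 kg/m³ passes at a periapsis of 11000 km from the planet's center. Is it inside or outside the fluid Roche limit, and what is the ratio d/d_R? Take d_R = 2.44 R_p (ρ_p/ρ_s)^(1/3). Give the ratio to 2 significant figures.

d_R = 2.44 × (5700 km) × (4500/4900)^(1/3) = 13520 km
d/d_R = (11000) / (13520) = 0.81
Since d/d_R < 1, the body is inside the Roche limit.

inside; d/d_R ≈ 0.81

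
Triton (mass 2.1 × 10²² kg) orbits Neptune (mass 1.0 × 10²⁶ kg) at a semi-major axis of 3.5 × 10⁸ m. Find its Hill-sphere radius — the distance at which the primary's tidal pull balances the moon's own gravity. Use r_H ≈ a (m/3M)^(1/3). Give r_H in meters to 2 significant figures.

r_H ≈ a (m/3M)^(1/3)
    = (3.5 × 10⁸) × (2.1 × 10²² / (3 × 1.0 × 10²⁶))^(1/3)
    = 1.4 × 10⁷ m

1.4 × 10⁷ m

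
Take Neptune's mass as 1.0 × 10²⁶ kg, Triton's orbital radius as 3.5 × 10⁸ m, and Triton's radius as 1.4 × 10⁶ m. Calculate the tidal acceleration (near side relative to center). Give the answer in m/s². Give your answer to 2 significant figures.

4.4 × 10⁻⁴ m/s²

Δa = 2GMr/d³
   = 2 × (6.674 × 10⁻¹¹) × (1.0 × 10²⁶) × (1.4 × 10⁶) / (3.5 × 10⁸)³
   = 4.4 × 10⁻⁴ m/s²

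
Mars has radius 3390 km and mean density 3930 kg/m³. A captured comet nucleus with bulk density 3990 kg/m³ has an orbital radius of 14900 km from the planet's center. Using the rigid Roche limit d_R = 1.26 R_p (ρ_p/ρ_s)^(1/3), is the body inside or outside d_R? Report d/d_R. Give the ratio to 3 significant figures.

outside; d/d_R ≈ 3.51

d_R = 1.26 × (3390 km) × (3930/3990)^(1/3) = 4250 km
d/d_R = (14900) / (4250) = 3.51
Since d/d_R > 1, the body is outside the Roche limit.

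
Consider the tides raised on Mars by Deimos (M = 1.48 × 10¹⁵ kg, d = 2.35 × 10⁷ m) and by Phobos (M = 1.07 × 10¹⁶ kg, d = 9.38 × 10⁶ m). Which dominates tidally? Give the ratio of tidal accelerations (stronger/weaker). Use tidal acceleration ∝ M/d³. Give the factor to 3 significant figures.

Phobos, by a factor of ≈ 114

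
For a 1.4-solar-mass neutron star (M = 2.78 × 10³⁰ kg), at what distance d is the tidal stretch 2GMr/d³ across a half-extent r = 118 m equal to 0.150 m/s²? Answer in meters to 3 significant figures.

6.63 × 10⁷ m

2GMr/d³ = a_tidal  ⇒  d = (2GMr / a_tidal)^(1/3)
d = (2 × 6.674×10⁻¹¹ × (2.78 × 10³⁰) × (118) / (0.150))^(1/3)
  = 6.63 × 10⁷ m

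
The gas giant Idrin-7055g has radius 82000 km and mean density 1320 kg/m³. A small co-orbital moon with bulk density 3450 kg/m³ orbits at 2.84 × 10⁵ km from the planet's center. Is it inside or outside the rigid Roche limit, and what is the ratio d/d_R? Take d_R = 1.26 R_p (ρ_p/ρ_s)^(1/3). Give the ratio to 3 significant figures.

outside; d/d_R ≈ 3.79

d_R = 1.26 × (82000 km) × (1320/3450)^(1/3) = 75010 km
d/d_R = (2.84 × 10⁵) / (75010) = 3.79
Since d/d_R > 1, the body is outside the Roche limit.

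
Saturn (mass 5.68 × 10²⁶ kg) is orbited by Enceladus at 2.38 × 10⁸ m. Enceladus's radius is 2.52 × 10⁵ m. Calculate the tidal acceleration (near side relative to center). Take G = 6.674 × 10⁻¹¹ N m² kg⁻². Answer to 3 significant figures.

Differencing GM/(d−r)² and GM/d² to first order in r/d gives 2GMr/d³.
a_tidal = 2GMr/d³
        = 2 × (6.674 × 10⁻¹¹) × (5.68 × 10²⁶) × (2.52 × 10⁵) / (2.38 × 10⁸)³
        = 1.42 × 10⁻³ m/s²

1.42 × 10⁻³ m/s²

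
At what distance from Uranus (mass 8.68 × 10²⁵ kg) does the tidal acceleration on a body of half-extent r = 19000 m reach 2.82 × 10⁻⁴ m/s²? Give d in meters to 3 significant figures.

9.21 × 10⁷ m

2GMr/d³ = a_tidal  ⇒  d = (2GMr / a_tidal)^(1/3)
d = (2 × 6.674×10⁻¹¹ × (8.68 × 10²⁵) × (19000) / (2.82 × 10⁻⁴))^(1/3)
  = 9.21 × 10⁷ m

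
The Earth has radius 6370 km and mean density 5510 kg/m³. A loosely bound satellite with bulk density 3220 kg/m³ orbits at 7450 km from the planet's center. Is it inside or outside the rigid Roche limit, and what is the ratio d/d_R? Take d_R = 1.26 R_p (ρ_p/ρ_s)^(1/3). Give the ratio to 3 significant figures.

d_R = 1.26 × (6370 km) × (5510/3220)^(1/3) = 9600 km
d/d_R = (7450) / (9600) = 0.776
Since d/d_R < 1, the body is inside the Roche limit.

inside; d/d_R ≈ 0.776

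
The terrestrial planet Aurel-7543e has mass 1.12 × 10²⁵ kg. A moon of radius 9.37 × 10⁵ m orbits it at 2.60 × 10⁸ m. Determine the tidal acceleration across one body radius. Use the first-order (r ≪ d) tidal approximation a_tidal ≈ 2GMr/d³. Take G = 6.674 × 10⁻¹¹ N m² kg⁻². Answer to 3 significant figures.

7.97 × 10⁻⁵ m/s²

Δg = 2GMr/d³
   = 2 × (6.674 × 10⁻¹¹) × (1.12 × 10²⁵) × (9.37 × 10⁵) / (2.60 × 10⁸)³
   = 7.97 × 10⁻⁵ m/s²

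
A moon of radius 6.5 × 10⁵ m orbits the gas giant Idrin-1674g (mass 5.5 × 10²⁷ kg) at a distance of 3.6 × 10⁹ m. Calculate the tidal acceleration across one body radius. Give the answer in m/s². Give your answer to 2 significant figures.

a_tidal = 2GMr/d³
        = 2 × (6.674 × 10⁻¹¹) × (5.5 × 10²⁷) × (6.5 × 10⁵) / (3.6 × 10⁹)³
        = 1.0 × 10⁻⁵ m/s²

1.0 × 10⁻⁵ m/s²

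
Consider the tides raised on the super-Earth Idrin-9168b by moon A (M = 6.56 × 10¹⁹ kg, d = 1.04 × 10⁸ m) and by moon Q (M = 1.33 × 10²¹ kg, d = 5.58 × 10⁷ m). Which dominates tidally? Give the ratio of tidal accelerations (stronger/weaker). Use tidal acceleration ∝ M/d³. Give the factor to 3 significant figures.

Moon Q, by a factor of ≈ 131

Tidal acceleration ∝ M/d³, so compare M/d³ for each.
Moon A: (6.56 × 10¹⁹) / (1.04 × 10⁸)³ = 5.832 × 10⁻⁵
Moon Q: (1.33 × 10²¹) / (5.58 × 10⁷)³ = 7.655 × 10⁻³
Ratio (larger/smaller) = 131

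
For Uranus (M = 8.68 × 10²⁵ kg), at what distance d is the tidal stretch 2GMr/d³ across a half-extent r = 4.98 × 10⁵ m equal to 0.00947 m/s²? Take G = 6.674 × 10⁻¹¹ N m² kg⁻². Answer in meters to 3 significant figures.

2GMr/d³ = a_tidal  ⇒  d = (2GMr / a_tidal)^(1/3)
d = (2 × 6.674×10⁻¹¹ × (8.68 × 10²⁵) × (4.98 × 10⁵) / (0.00947))^(1/3)
  = 8.48 × 10⁷ m

8.48 × 10⁷ m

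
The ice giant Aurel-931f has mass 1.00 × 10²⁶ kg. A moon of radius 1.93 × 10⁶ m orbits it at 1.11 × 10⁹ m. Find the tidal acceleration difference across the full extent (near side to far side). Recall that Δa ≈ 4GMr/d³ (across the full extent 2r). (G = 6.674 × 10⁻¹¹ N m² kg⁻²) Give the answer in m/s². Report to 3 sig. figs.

3.77 × 10⁻⁵ m/s²

Δa = 4GMr/d³
   = 4 × (6.674 × 10⁻¹¹) × (1.00 × 10²⁶) × (1.93 × 10⁶) / (1.11 × 10⁹)³
   = 3.77 × 10⁻⁵ m/s²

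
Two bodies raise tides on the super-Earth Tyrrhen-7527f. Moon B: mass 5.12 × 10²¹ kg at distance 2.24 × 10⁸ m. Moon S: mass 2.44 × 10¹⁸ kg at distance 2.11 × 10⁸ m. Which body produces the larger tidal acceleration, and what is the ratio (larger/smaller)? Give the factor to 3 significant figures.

Moon B, by a factor of ≈ 1750

The tide-raising term goes as M/d³ (the gradient of a 1/d² field).
Moon B: (5.12 × 10²¹) / (2.24 × 10⁸)³ = 4.555 × 10⁻⁴
Moon S: (2.44 × 10¹⁸) / (2.11 × 10⁸)³ = 2.597 × 10⁻⁷
Ratio (larger/smaller) = 1750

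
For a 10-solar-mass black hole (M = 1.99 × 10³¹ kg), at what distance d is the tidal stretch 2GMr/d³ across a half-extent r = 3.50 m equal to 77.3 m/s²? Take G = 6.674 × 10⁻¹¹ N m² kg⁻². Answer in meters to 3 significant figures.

4.94 × 10⁶ m

2GMr/d³ = a_tidal  ⇒  d = (2GMr / a_tidal)^(1/3)
d = (2 × 6.674×10⁻¹¹ × (1.99 × 10³¹) × (3.50) / (77.3))^(1/3)
  = 4.94 × 10⁶ m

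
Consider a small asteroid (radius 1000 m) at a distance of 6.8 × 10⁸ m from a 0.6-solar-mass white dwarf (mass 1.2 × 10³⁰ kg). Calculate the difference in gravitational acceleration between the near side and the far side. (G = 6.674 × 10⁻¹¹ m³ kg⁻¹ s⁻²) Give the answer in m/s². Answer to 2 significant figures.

1.0 × 10⁻³ m/s²

a_tidal = 4GMr/d³
        = 4 × (6.674 × 10⁻¹¹) × (1.2 × 10³⁰) × (1000) / (6.8 × 10⁸)³
        = 1.0 × 10⁻³ m/s²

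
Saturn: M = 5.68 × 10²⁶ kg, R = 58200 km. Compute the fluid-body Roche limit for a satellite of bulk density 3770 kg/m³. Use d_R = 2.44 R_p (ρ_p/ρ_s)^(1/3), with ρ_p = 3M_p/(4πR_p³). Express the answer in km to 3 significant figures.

80500 km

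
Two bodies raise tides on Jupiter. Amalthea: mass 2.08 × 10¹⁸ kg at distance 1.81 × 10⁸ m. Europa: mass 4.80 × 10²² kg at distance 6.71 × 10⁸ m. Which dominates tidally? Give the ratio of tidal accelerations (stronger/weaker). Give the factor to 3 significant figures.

Europa, by a factor of ≈ 453

Tidal acceleration ∝ M/d³, so compare M/d³ for each.
Amalthea: (2.08 × 10¹⁸) / (1.81 × 10⁸)³ = 3.508 × 10⁻⁷
Europa: (4.80 × 10²²) / (6.71 × 10⁸)³ = 1.589 × 10⁻⁴
Ratio (larger/smaller) = 453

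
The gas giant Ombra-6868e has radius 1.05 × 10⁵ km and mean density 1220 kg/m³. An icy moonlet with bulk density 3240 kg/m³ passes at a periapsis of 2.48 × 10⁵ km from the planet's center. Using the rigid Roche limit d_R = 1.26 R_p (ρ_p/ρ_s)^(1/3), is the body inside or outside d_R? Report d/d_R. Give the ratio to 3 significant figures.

outside; d/d_R ≈ 2.60

d_R = 1.26 × (1.05 × 10⁵ km) × (1220/3240)^(1/3) = 95540 km
d/d_R = (2.48 × 10⁵) / (95540) = 2.60
Since d/d_R > 1, the body is outside the Roche limit.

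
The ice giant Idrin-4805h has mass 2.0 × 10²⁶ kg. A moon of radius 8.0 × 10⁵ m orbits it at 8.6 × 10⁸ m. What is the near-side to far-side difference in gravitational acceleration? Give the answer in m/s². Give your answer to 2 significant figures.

Δg = 4GMr/d³
   = 4 × (6.674 × 10⁻¹¹) × (2.0 × 10²⁶) × (8.0 × 10⁵) / (8.6 × 10⁸)³
   = 6.7 × 10⁻⁵ m/s²

6.7 × 10⁻⁵ m/s²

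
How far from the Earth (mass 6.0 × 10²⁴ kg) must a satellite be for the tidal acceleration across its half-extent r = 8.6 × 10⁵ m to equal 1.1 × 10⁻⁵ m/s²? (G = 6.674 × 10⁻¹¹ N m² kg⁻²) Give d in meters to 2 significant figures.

4.0 × 10⁸ m

2GMr/d³ = a_tidal  ⇒  d = (2GMr / a_tidal)^(1/3)
d = (2 × 6.674×10⁻¹¹ × (6.0 × 10²⁴) × (8.6 × 10⁵) / (1.1 × 10⁻⁵))^(1/3)
  = 4.0 × 10⁸ m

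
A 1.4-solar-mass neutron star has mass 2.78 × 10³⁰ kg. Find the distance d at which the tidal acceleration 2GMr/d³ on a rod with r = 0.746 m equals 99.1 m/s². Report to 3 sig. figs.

2GMr/d³ = a_tidal  ⇒  d = (2GMr / a_tidal)^(1/3)
d = (2 × 6.674×10⁻¹¹ × (2.78 × 10³⁰) × (0.746) / (99.1))^(1/3)
  = 1.41 × 10⁶ m

1.41 × 10⁶ m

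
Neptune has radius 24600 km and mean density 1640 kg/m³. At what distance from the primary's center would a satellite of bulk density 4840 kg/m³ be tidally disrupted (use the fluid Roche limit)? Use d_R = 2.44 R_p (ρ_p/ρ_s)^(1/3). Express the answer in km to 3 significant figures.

41800 km

d_R = 2.44 × 24600 km × (1640/4840)^(1/3)
    = 41800 km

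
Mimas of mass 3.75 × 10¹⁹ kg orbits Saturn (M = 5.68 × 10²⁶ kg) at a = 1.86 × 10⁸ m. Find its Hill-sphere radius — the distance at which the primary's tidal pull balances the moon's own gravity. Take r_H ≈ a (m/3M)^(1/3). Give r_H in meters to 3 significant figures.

r_H ≈ a (m/3M)^(1/3)
    = (1.86 × 10⁸) × (3.75 × 10¹⁹ / (3 × 5.68 × 10²⁶))^(1/3)
    = 5.21 × 10⁵ m

5.21 × 10⁵ m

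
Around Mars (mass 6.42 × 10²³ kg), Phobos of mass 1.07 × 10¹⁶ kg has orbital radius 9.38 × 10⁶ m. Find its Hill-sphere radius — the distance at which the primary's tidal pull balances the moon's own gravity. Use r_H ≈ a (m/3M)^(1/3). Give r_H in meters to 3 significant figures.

1.66 × 10⁴ m

r_H ≈ a (m/3M)^(1/3)
    = (9.38 × 10⁶) × (1.07 × 10¹⁶ / (3 × 6.42 × 10²³))^(1/3)
    = 1.66 × 10⁴ m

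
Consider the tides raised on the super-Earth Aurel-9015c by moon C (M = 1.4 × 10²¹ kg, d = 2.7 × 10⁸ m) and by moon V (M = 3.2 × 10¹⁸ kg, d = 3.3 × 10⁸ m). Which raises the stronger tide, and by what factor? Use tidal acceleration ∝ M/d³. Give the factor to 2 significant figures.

Tidal stretch scales as M/d³; compute that for each body.
Moon C: (1.4 × 10²¹) / (2.7 × 10⁸)³ = 7.113 × 10⁻⁵
Moon V: (3.2 × 10¹⁸) / (3.3 × 10⁸)³ = 8.904 × 10⁻⁸
Ratio (larger/smaller) = 800

Moon C, by a factor of ≈ 800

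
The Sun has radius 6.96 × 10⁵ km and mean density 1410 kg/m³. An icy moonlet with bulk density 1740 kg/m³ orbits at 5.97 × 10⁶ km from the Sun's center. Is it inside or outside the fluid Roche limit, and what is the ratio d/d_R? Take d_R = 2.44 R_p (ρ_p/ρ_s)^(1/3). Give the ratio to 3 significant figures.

outside; d/d_R ≈ 3.77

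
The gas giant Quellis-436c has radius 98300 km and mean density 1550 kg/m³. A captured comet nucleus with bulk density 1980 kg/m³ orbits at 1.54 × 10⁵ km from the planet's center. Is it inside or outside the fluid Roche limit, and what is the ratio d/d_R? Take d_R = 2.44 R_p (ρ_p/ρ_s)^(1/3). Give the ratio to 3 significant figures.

inside; d/d_R ≈ 0.697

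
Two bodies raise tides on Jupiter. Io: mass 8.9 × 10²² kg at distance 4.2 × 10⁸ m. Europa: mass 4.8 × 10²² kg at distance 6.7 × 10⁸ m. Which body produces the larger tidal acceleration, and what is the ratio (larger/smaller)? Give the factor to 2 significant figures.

Io, by a factor of ≈ 7.5

Tidal acceleration ∝ M/d³, so compare M/d³ for each.
Io: (8.9 × 10²²) / (4.2 × 10⁸)³ = 1.201 × 10⁻³
Europa: (4.8 × 10²²) / (6.7 × 10⁸)³ = 1.596 × 10⁻⁴
Ratio (larger/smaller) = 7.5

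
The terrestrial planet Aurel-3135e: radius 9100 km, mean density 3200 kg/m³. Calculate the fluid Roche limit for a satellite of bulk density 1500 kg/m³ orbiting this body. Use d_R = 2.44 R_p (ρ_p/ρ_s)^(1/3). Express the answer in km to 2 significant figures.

d_R = 2.44 × 9100 km × (3200/1500)^(1/3)
    = 29000 km

29000 km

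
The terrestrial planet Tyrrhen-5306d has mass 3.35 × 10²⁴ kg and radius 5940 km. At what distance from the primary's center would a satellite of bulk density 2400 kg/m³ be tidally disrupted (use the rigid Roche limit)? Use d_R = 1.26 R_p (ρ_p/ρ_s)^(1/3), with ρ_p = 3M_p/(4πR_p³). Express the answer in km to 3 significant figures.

ρ_p = 3M_p/(4πR_p³) = 3 × (3.35 × 10²⁴) / (4π × (5.94 × 10⁶ m)³) = 3820 kg/m³
d_R = 1.26 × 5940 km × (3820/2400)^(1/3)
    = 8740 km

8740 km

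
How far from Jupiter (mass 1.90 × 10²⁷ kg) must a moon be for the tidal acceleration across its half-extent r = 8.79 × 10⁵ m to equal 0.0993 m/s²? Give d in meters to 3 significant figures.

2GMr/d³ = a_tidal  ⇒  d = (2GMr / a_tidal)^(1/3)
d = (2 × 6.674×10⁻¹¹ × (1.90 × 10²⁷) × (8.79 × 10⁵) / (0.0993))^(1/3)
  = 1.31 × 10⁸ m

1.31 × 10⁸ m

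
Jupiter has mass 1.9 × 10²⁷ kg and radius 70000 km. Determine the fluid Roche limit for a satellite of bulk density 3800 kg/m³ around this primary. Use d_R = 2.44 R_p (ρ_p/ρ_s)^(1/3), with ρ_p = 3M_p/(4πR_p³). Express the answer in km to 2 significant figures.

1.2 × 10⁵ km

ρ_p = 3M_p/(4πR_p³) = 3 × (1.9 × 10²⁷) / (4π × (7.0 × 10⁷ m)³) = 1300 kg/m³
d_R = 2.44 × 70000 km × (1300/3800)^(1/3)
    = 1.2 × 10⁵ km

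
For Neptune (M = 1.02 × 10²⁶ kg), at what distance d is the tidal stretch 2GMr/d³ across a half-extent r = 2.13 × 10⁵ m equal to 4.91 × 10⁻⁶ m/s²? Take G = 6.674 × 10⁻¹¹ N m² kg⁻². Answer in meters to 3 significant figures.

8.39 × 10⁸ m

2GMr/d³ = a_tidal  ⇒  d = (2GMr / a_tidal)^(1/3)
d = (2 × 6.674×10⁻¹¹ × (1.02 × 10²⁶) × (2.13 × 10⁵) / (4.91 × 10⁻⁶))^(1/3)
  = 8.39 × 10⁸ m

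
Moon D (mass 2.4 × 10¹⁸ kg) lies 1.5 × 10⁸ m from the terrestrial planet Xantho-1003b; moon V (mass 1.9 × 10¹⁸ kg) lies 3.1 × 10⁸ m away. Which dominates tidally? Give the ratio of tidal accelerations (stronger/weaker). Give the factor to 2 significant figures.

Moon D, by a factor of ≈ 11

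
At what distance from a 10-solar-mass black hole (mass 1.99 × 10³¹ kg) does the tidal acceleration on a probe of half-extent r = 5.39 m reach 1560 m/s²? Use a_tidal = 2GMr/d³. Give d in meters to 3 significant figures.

2.09 × 10⁶ m

2GMr/d³ = a_tidal  ⇒  d = (2GMr / a_tidal)^(1/3)
d = (2 × 6.674×10⁻¹¹ × (1.99 × 10³¹) × (5.39) / (1560))^(1/3)
  = 2.09 × 10⁶ m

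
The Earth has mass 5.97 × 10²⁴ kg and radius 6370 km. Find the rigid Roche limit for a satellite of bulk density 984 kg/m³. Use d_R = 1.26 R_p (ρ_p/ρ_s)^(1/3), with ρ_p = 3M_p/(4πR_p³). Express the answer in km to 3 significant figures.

ρ_p = 3M_p/(4πR_p³) = 3 × (5.97 × 10²⁴) / (4π × (6.37 × 10⁶ m)³) = 5510 kg/m³
d_R = 1.26 × 6370 km × (5510/984)^(1/3)
    = 14300 km

14300 km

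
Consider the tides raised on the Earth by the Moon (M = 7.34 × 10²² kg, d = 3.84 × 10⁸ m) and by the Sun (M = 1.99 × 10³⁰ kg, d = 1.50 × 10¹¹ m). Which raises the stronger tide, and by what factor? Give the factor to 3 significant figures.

Tidal stretch scales as M/d³; compute that for each body.
The Moon: (7.34 × 10²²) / (3.84 × 10⁸)³ = 1.296 × 10⁻³
The Sun: (1.99 × 10³⁰) / (1.50 × 10¹¹)³ = 5.896 × 10⁻⁴
Ratio (larger/smaller) = 2.20

The Moon, by a factor of ≈ 2.20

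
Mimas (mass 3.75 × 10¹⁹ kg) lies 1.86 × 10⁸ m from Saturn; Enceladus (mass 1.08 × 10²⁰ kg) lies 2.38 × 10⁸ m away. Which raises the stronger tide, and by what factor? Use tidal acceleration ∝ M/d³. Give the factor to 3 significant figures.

Enceladus, by a factor of ≈ 1.37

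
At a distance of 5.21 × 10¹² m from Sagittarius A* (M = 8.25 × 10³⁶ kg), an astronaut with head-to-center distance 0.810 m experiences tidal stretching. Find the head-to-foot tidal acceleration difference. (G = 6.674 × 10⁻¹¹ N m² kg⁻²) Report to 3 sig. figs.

Δg = 4GMr/d³
   = 4 × (6.674 × 10⁻¹¹) × (8.25 × 10³⁶) × (0.810) / (5.21 × 10¹²)³
   = 1.26 × 10⁻¹¹ m/s²

1.26 × 10⁻¹¹ m/s²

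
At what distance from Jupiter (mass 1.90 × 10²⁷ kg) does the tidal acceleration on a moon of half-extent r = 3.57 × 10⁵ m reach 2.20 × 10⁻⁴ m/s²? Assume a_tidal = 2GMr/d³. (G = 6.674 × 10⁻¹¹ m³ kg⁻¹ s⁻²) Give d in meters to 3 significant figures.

7.44 × 10⁸ m

2GMr/d³ = a_tidal  ⇒  d = (2GMr / a_tidal)^(1/3)
d = (2 × 6.674×10⁻¹¹ × (1.90 × 10²⁷) × (3.57 × 10⁵) / (2.20 × 10⁻⁴))^(1/3)
  = 7.44 × 10⁸ m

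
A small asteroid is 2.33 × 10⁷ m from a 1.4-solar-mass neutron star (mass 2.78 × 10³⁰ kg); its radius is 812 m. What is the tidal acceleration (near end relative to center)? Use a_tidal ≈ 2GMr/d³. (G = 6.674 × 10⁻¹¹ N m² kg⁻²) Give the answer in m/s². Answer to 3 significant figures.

Δa = 2GMr/d³
   = 2 × (6.674 × 10⁻¹¹) × (2.78 × 10³⁰) × (812) / (2.33 × 10⁷)³
   = 2.38 × 10¹ m/s²

2.38 × 10¹ m/s²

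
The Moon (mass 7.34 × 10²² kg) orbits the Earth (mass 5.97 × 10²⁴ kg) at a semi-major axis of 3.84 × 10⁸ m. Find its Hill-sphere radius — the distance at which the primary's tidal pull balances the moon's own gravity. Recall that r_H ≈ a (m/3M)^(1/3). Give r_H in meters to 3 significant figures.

6.15 × 10⁷ m

r_H ≈ a (m/3M)^(1/3)
    = (3.84 × 10⁸) × (7.34 × 10²² / (3 × 5.97 × 10²⁴))^(1/3)
    = 6.15 × 10⁷ m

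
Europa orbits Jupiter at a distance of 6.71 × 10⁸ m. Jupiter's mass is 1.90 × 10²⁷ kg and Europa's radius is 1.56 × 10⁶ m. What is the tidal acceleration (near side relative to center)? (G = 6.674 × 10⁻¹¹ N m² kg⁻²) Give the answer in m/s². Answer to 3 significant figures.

1.31 × 10⁻³ m/s²

Δg = 2GMr/d³
   = 2 × (6.674 × 10⁻¹¹) × (1.90 × 10²⁷) × (1.56 × 10⁶) / (6.71 × 10⁸)³
   = 1.31 × 10⁻³ m/s²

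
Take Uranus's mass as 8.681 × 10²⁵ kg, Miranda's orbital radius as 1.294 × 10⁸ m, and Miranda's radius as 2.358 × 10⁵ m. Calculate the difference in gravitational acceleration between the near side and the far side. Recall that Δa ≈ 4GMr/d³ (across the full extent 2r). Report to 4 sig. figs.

a_tidal = 4GMr/d³
        = 4 × (6.674 × 10⁻¹¹) × (8.681 × 10²⁵) × (2.358 × 10⁵) / (1.294 × 10⁸)³
        = 2.522 × 10⁻³ m/s²

2.522 × 10⁻³ m/s²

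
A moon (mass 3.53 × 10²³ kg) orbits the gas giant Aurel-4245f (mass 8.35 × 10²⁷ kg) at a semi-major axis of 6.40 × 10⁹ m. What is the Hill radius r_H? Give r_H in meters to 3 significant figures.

r_H ≈ a (m/3M)^(1/3)
    = (6.40 × 10⁹) × (3.53 × 10²³ / (3 × 8.35 × 10²⁷))^(1/3)
    = 1.55 × 10⁸ m

1.55 × 10⁸ m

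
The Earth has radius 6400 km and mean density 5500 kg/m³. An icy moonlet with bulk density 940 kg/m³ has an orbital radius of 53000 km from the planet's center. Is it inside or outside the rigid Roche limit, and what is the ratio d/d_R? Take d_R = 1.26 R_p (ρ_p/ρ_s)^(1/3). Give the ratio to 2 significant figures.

outside; d/d_R ≈ 3.6

d_R = 1.26 × (6400 km) × (5500/940)^(1/3) = 14530 km
d/d_R = (53000) / (14530) = 3.6
Since d/d_R > 1, the body is outside the Roche limit.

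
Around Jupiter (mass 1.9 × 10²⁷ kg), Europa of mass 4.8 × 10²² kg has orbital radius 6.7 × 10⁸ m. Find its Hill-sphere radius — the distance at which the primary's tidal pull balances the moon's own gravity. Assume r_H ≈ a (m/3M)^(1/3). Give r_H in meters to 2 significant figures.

1.4 × 10⁷ m

r_H ≈ a (m/3M)^(1/3)
    = (6.7 × 10⁸) × (4.8 × 10²² / (3 × 1.9 × 10²⁷))^(1/3)
    = 1.4 × 10⁷ m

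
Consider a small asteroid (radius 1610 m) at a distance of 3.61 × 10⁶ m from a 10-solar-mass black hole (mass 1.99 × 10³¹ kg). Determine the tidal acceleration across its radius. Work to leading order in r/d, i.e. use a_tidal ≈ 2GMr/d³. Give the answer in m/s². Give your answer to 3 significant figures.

The tidal stretch is the gradient of GM/d² times the body's extent r, hence the 1/d³ dependence.
Δa = 2GMr/d³
   = 2 × (6.674 × 10⁻¹¹) × (1.99 × 10³¹) × (1610) / (3.61 × 10⁶)³
   = 9.09 × 10⁴ m/s²

9.09 × 10⁴ m/s²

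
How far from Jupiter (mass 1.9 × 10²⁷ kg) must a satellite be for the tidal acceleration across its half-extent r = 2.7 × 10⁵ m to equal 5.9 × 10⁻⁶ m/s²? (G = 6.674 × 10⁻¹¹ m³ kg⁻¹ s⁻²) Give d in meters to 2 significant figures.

2.3 × 10⁹ m

2GMr/d³ = a_tidal  ⇒  d = (2GMr / a_tidal)^(1/3)
d = (2 × 6.674×10⁻¹¹ × (1.9 × 10²⁷) × (2.7 × 10⁵) / (5.9 × 10⁻⁶))^(1/3)
  = 2.3 × 10⁹ m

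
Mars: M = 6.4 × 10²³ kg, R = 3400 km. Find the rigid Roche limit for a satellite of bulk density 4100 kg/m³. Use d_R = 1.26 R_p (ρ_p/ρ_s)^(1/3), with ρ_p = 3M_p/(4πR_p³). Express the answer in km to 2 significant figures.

ρ_p = 3M_p/(4πR_p³) = 3 × (6.4 × 10²³) / (4π × (3.4 × 10⁶ m)³) = 3900 kg/m³
d_R = 1.26 × 3400 km × (3900/4100)^(1/3)
    = 4200 km

4200 km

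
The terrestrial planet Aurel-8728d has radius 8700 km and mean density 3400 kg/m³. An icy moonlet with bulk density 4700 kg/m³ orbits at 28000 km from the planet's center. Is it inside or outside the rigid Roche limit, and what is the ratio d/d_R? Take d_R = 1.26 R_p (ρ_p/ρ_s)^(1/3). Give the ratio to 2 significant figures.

outside; d/d_R ≈ 2.8

d_R = 1.26 × (8700 km) × (3400/4700)^(1/3) = 9840 km
d/d_R = (28000) / (9840) = 2.8
Since d/d_R > 1, the body is outside the Roche limit.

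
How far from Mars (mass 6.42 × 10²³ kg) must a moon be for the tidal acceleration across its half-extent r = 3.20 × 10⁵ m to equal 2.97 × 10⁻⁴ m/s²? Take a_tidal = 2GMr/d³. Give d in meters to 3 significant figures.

4.52 × 10⁷ m

2GMr/d³ = a_tidal  ⇒  d = (2GMr / a_tidal)^(1/3)
d = (2 × 6.674×10⁻¹¹ × (6.42 × 10²³) × (3.20 × 10⁵) / (2.97 × 10⁻⁴))^(1/3)
  = 4.52 × 10⁷ m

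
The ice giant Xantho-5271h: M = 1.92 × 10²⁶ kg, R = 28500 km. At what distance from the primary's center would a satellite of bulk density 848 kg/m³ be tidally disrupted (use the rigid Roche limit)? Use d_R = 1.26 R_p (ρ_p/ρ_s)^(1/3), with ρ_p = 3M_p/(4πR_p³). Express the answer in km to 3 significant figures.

47600 km

ρ_p = 3M_p/(4πR_p³) = 3 × (1.92 × 10²⁶) / (4π × (2.85 × 10⁷ m)³) = 1980 kg/m³
d_R = 1.26 × 28500 km × (1980/848)^(1/3)
    = 47600 km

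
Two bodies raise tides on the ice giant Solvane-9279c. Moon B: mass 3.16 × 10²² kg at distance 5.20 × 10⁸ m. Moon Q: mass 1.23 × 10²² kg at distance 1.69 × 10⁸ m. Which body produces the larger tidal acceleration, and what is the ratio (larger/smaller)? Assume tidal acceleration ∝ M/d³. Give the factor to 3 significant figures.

Moon Q, by a factor of ≈ 11.3

Compare M/d³ for the two perturbers:
Moon B: (3.16 × 10²²) / (5.20 × 10⁸)³ = 2.247 × 10⁻⁴
Moon Q: (1.23 × 10²²) / (1.69 × 10⁸)³ = 2.548 × 10⁻³
Ratio (larger/smaller) = 11.3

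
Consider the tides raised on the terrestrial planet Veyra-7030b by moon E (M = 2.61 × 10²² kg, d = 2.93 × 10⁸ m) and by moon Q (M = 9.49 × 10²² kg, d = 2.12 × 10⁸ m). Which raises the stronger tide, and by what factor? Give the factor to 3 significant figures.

Moon Q, by a factor of ≈ 9.60

Compare M/d³ for the two perturbers:
Moon E: (2.61 × 10²²) / (2.93 × 10⁸)³ = 1.038 × 10⁻³
Moon Q: (9.49 × 10²²) / (2.12 × 10⁸)³ = 9.960 × 10⁻³
Ratio (larger/smaller) = 9.60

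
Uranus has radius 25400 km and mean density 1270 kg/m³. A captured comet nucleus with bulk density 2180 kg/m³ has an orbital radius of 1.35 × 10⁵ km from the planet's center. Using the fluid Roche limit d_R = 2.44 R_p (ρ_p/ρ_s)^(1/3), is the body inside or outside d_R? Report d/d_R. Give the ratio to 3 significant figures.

d_R = 2.44 × (25400 km) × (1270/2180)^(1/3) = 51760 km
d/d_R = (1.35 × 10⁵) / (51760) = 2.61
Since d/d_R > 1, the body is outside the Roche limit.

outside; d/d_R ≈ 2.61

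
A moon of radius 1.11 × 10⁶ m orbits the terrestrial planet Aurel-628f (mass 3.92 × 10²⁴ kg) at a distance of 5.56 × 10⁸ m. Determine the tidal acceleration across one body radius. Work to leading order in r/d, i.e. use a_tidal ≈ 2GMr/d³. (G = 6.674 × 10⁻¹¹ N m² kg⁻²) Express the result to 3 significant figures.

3.38 × 10⁻⁶ m/s²

The tidal stretch is the gradient of GM/d² times the body's extent r, hence the 1/d³ dependence.
Δg = 2GMr/d³
   = 2 × (6.674 × 10⁻¹¹) × (3.92 × 10²⁴) × (1.11 × 10⁶) / (5.56 × 10⁸)³
   = 3.38 × 10⁻⁶ m/s²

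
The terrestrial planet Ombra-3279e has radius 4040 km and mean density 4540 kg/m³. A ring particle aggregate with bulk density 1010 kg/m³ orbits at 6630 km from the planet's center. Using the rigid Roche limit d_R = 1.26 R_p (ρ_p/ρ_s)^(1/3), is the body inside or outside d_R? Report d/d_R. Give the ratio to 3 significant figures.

inside; d/d_R ≈ 0.789

d_R = 1.26 × (4040 km) × (4540/1010)^(1/3) = 8401 km
d/d_R = (6630) / (8401) = 0.789
Since d/d_R < 1, the body is inside the Roche limit.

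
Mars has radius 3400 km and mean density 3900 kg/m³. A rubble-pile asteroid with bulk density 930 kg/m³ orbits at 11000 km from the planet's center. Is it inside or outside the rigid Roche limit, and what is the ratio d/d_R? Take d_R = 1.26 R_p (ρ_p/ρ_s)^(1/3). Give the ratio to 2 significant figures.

outside; d/d_R ≈ 1.6

d_R = 1.26 × (3400 km) × (3900/930)^(1/3) = 6908 km
d/d_R = (11000) / (6908) = 1.6
Since d/d_R > 1, the body is outside the Roche limit.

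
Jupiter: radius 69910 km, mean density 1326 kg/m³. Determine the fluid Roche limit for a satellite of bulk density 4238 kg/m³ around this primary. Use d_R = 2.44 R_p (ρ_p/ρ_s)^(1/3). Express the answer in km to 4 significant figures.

1.158 × 10⁵ km

d_R = 2.44 × 69910 km × (1326/4238)^(1/3)
    = 1.158 × 10⁵ km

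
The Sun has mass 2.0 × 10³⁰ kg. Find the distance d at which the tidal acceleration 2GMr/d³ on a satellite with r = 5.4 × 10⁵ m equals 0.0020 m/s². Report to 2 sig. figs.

4.2 × 10⁹ m

2GMr/d³ = a_tidal  ⇒  d = (2GMr / a_tidal)^(1/3)
d = (2 × 6.674×10⁻¹¹ × (2.0 × 10³⁰) × (5.4 × 10⁵) / (0.0020))^(1/3)
  = 4.2 × 10⁹ m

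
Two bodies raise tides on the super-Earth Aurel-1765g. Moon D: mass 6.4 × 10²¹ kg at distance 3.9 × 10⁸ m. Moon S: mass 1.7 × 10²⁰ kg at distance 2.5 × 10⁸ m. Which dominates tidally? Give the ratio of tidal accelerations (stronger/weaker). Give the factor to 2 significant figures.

Moon D, by a factor of ≈ 9.9

Tidal acceleration ∝ M/d³, so compare M/d³ for each.
Moon D: (6.4 × 10²¹) / (3.9 × 10⁸)³ = 1.079 × 10⁻⁴
Moon S: (1.7 × 10²⁰) / (2.5 × 10⁸)³ = 1.088 × 10⁻⁵
Ratio (larger/smaller) = 9.9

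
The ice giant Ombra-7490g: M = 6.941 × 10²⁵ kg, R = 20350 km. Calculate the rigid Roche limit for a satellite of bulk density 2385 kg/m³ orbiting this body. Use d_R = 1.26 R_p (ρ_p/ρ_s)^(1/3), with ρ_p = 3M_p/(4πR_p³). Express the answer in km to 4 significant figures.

24040 km

ρ_p = 3M_p/(4πR_p³) = 3 × (6.941 × 10²⁵) / (4π × (2.035 × 10⁷ m)³) = 1966 kg/m³
d_R = 1.26 × 20350 km × (1966/2385)^(1/3)
    = 24040 km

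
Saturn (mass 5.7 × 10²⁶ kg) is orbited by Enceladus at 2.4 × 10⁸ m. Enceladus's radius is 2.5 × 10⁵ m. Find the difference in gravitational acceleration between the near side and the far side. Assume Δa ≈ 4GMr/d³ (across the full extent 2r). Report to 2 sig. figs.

Δg = 4GMr/d³
   = 4 × (6.674 × 10⁻¹¹) × (5.7 × 10²⁶) × (2.5 × 10⁵) / (2.4 × 10⁸)³
   = 2.8 × 10⁻³ m/s²

2.8 × 10⁻³ m/s²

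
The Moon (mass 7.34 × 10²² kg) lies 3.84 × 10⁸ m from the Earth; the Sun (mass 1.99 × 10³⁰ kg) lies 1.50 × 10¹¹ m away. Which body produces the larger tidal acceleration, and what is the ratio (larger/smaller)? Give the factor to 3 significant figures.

The Moon, by a factor of ≈ 2.20

Tidal stretch scales as M/d³; compute that for each body.
The Moon: (7.34 × 10²²) / (3.84 × 10⁸)³ = 1.296 × 10⁻³
The Sun: (1.99 × 10³⁰) / (1.50 × 10¹¹)³ = 5.896 × 10⁻⁴
Ratio (larger/smaller) = 2.20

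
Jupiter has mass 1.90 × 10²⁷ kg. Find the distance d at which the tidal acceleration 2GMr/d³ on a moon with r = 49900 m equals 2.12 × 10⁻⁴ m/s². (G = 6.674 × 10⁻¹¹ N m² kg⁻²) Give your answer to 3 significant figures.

3.91 × 10⁸ m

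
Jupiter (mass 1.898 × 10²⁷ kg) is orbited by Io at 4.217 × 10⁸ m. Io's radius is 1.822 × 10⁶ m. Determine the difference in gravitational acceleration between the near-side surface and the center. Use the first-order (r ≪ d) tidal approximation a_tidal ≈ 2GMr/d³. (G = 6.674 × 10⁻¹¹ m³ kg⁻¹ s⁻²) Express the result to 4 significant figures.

6.155 × 10⁻³ m/s²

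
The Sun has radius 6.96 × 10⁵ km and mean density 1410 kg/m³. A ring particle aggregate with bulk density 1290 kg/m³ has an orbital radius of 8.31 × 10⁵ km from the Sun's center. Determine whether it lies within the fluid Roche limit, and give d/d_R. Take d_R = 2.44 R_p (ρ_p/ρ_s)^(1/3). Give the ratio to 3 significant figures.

d_R = 2.44 × (6.96 × 10⁵ km) × (1410/1290)^(1/3) = 1.749 × 10⁶ km
d/d_R = (8.31 × 10⁵) / (1.749 × 10⁶) = 0.475
Since d/d_R < 1, the body is inside the Roche limit.

inside; d/d_R ≈ 0.475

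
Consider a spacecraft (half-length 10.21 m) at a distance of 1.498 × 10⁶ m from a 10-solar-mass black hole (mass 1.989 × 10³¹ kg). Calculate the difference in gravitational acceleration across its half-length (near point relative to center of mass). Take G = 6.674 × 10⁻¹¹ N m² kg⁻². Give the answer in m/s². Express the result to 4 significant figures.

8.064 × 10³ m/s²

The tidal stretch is the gradient of GM/d² times the body's extent r, hence the 1/d³ dependence.
a_tidal = 2GMr/d³
        = 2 × (6.674 × 10⁻¹¹) × (1.989 × 10³¹) × (10.21) / (1.498 × 10⁶)³
        = 8.064 × 10³ m/s²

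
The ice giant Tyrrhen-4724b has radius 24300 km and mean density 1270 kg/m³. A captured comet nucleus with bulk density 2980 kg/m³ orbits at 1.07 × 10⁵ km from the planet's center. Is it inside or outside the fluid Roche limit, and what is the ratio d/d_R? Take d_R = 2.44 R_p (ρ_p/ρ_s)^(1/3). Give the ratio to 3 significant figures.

d_R = 2.44 × (24300 km) × (1270/2980)^(1/3) = 44620 km
d/d_R = (1.07 × 10⁵) / (44620) = 2.40
Since d/d_R > 1, the body is outside the Roche limit.

outside; d/d_R ≈ 2.40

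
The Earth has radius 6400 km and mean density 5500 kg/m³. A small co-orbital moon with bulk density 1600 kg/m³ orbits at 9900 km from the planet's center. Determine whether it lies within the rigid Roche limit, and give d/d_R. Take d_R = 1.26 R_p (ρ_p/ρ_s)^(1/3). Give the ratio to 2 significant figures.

inside; d/d_R ≈ 0.81

d_R = 1.26 × (6400 km) × (5500/1600)^(1/3) = 12170 km
d/d_R = (9900) / (12170) = 0.81
Since d/d_R < 1, the body is inside the Roche limit.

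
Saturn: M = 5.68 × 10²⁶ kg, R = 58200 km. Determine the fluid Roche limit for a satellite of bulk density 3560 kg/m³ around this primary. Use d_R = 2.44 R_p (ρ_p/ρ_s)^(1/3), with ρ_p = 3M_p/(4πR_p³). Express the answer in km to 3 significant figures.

82100 km

ρ_p = 3M_p/(4πR_p³) = 3 × (5.68 × 10²⁶) / (4π × (5.82 × 10⁷ m)³) = 688 kg/m³
d_R = 2.44 × 58200 km × (688/3560)^(1/3)
    = 82100 km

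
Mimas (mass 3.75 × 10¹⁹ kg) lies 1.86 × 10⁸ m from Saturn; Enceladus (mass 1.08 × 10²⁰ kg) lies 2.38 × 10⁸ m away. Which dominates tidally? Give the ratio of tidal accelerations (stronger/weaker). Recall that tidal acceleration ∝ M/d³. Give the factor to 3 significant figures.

Tidal acceleration ∝ M/d³, so compare M/d³ for each.
Mimas: (3.75 × 10¹⁹) / (1.86 × 10⁸)³ = 5.828 × 10⁻⁶
Enceladus: (1.08 × 10²⁰) / (2.38 × 10⁸)³ = 8.011 × 10⁻⁶
Ratio (larger/smaller) = 1.37

Enceladus, by a factor of ≈ 1.37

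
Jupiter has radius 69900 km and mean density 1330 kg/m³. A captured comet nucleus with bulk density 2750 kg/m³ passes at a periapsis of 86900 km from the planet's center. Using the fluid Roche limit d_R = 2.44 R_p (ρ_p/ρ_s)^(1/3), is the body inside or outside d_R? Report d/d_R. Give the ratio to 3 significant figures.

inside; d/d_R ≈ 0.649

d_R = 2.44 × (69900 km) × (1330/2750)^(1/3) = 1.339 × 10⁵ km
d/d_R = (86900) / (1.339 × 10⁵) = 0.649
Since d/d_R < 1, the body is inside the Roche limit.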